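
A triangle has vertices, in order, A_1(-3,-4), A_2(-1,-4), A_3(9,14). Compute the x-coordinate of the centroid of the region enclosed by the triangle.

Apply Gauss's area formula. First the cross-terms c_i = x_i·y_{i+1} − x_{i+1}·y_i:
  8, 22, 6  ⇒  2A = 36, A = 18.
Then Σ (x_i + x_{i+1})·c_i = 180, so x̄ = 180 / (6·18) = 5/3.

5/3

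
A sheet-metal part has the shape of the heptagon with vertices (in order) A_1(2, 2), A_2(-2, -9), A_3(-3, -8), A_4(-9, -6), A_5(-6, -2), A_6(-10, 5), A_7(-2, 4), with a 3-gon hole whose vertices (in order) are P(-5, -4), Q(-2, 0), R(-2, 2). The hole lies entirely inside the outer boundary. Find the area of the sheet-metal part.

Outer boundary:
Apply the shoelace formula: 2A = Σ (x_i·y_{i+1} − x_{i+1}·y_i), indices taken mod 7.
A_1→A_2: (2)(-9) − (-2)(2) = -14
A_2→A_3: (-2)(-8) − (-3)(-9) = -11
A_3→A_4: (-3)(-6) − (-9)(-8) = -54
A_4→A_5: (-9)(-2) − (-6)(-6) = -18
A_5→A_6: (-6)(5) − (-10)(-2) = -50
A_6→A_7: (-10)(4) − (-2)(5) = -30
A_7→A_1: (-2)(2) − (2)(4) = -12
Σ = -189
Area = |Σ|/2 = 94.5.
Hole:
Apply the shoelace (surveyor's) formula: 2A = Σ (x_i·y_{i+1} − x_{i+1}·y_i), indices taken mod 3.
P→Q: (-5)(0) − (-2)(-4) = -8
Q→R: (-2)(2) − (-2)(0) = -4
R→P: (-2)(-4) − (-5)(2) = 18
Σ = 6
Area = |Σ|/2 = 3.
Net area = 94.5 − 3 = 91.5.

91.5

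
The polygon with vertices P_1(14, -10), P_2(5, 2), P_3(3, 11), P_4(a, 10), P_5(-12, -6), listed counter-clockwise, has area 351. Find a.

Write out the shoelace sum; only the two edges meeting at P_4 involve a:
2·Area = [(3·10 − a·11) + (a·(-6) − (-12)·10)] + 331
       = -17·a + 481 = 702
⇒ a = -13.

-13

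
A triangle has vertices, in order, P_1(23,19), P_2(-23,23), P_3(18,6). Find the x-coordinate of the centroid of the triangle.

Apply Gauss's area formula. First the cross-terms c_i = x_i·y_{i+1} − x_{i+1}·y_i:
  966, -552, 204  ⇒  2A = 618, A = 309.
Then Σ (x_i + x_{i+1})·c_i = 11124, so x̄ = 11124 / (6·309) = 6.

6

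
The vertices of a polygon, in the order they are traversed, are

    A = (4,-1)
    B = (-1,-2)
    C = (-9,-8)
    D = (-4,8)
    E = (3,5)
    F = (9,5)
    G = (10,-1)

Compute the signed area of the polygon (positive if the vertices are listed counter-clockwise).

A→B: (4)(-2) − (-1)(-1) = -9
B→C: (-1)(-8) − (-9)(-2) = -10
C→D: (-9)(8) − (-4)(-8) = -104
D→E: (-4)(5) − (3)(8) = -44
E→F: (3)(5) − (9)(5) = -30
F→G: (9)(-1) − (10)(5) = -59
G→A: (10)(-1) − (4)(-1) = -6
Σ = -262
Signed area = Σ/2 = -131 (negative ⇒ clockwise traversal).

-131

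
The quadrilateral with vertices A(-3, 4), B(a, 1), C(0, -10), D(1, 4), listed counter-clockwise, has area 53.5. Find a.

Write out the shoelace sum; only the two edges meeting at B involve a:
2·Area = [((-3)·1 − a·4) + (a·(-10) − 0·1)] + 26
       = -14·a + 23 = 107
⇒ a = -6.

-6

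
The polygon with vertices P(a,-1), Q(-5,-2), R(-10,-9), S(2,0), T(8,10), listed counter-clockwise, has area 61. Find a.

-6

The doubled signed area Σ (x_i y_{i+1} − x_{i+1} y_i) is linear in a.
With a=0 it equals 50; the coefficient of a is -12 (from the two edges through P).
So -12·a + 50 = 2·61 = 122 ⇒ a = -6.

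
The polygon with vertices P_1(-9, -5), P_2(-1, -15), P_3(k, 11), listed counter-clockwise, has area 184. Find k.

15

Write out the shoelace sum; only the two edges meeting at P_3 involve k:
2·Area = [((-1)·11 − k·(-15)) + (k·(-5) − (-9)·11)] + 130
       = 10·k + 218 = 368
⇒ k = 15.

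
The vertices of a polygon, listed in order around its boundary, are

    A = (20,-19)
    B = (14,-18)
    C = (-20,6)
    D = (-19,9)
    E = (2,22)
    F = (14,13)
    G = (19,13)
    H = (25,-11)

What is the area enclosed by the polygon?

Σ = (-94) + (-276) + (-66) + (-436) + (-282) + (-65) + (-534) + (-255) = -2008
Area = |Σ|/2 = 1004.

1004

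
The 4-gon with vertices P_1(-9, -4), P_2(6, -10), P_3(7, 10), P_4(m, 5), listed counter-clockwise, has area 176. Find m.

-2

Write out the shoelace sum; only the two edges meeting at P_4 involve m:
2·Area = [(7·5 − m·10) + (m·(-4) − (-9)·5)] + 244
       = -14·m + 324 = 352
⇒ m = -2.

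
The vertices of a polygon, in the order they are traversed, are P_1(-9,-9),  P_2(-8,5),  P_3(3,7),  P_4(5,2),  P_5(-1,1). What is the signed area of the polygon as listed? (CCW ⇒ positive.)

-96

Σ = (-117) + (-71) + (-29) + (7) + (18) = -192
Signed area = Σ/2 = -96 (negative ⇒ clockwise traversal).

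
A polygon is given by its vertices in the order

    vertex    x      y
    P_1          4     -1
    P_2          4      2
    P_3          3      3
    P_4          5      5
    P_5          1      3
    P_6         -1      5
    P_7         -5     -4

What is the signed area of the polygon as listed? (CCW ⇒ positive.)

Σ = (12) + (6) + (0) + (10) + (8) + (29) + (21) = 86
Signed area = Σ/2 = 43 (positive ⇒ counter-clockwise traversal).

43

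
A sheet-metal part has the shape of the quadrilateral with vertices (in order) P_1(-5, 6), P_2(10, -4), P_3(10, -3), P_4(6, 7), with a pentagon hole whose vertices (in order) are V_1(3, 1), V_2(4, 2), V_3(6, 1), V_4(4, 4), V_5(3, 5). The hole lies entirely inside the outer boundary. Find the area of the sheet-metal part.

59.5

Outer boundary:
Apply the surveyor's formula: 2A = Σ (x_i·y_{i+1} − x_{i+1}·y_i), indices taken mod 4.
P_1→P_2: (-5)(-4) − (10)(6) = -40
P_2→P_3: (10)(-3) − (10)(-4) = 10
P_3→P_4: (10)(7) − (6)(-3) = 88
P_4→P_1: (6)(6) − (-5)(7) = 71
Σ = 129
Area = |Σ|/2 = 64.5.
Hole:
Apply the shoelace (surveyor's) formula: 2A = Σ (x_i·y_{i+1} − x_{i+1}·y_i), indices taken mod 5.
Σ = (2) + (-8) + (20) + (8) + (-12) = 10
Area = |Σ|/2 = 5.
Net area = 64.5 − 5 = 59.5.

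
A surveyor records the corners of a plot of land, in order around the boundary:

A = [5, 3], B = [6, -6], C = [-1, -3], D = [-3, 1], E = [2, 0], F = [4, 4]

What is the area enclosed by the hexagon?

42

Apply the surveyor's formula: 2A = Σ (x_i·y_{i+1} − x_{i+1}·y_i), indices taken mod 6.
Cross-terms: -48, -24, -10, -2, 8, -8  ⇒  Σ = -84
Area = |Σ|/2 = 42.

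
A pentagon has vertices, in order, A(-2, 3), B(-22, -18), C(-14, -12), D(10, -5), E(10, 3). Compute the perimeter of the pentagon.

84

|AB| = √((-20)² + (-21)²) = √841 = 29
|BC| = √((8)² + (6)²) = √100 = 10
|CD| = √((24)² + (7)²) = √625 = 25
|DE| = √((0)² + (8)²) = √64 = 8
|EA| = √((-12)² + (0)²) = √144 = 12
Perimeter = 29 + 10 + 25 + 8 + 12 = 84.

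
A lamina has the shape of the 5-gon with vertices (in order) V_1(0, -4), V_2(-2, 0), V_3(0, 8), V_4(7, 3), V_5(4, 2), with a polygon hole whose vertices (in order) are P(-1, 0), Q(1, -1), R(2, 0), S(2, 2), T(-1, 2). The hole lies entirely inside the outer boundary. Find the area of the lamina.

39.5

Outer boundary:
Apply the shoelace formula: 2A = Σ (x_i·y_{i+1} − x_{i+1}·y_i), indices taken mod 5.
Cross-terms: -8, -16, -56, 2, -16  ⇒  Σ = -94
Area = |Σ|/2 = 47.
Hole:
Apply the surveyor's formula: 2A = Σ (x_i·y_{i+1} − x_{i+1}·y_i), indices taken mod 5.
Σ = (1) + (2) + (4) + (6) + (2) = 15
Area = |Σ|/2 = 7.5.
Net area = 47 − 7.5 = 39.5.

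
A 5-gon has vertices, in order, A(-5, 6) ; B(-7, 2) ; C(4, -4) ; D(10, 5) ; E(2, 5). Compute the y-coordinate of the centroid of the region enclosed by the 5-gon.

Apply Gauss's area formula. First the cross-terms c_i = x_i·y_{i+1} − x_{i+1}·y_i:
  32, 20, 60, 40, 37  ⇒  2A = 189, A = 94.5.
Then Σ (y_i + y_{i+1})·c_i = 1083, so ȳ = 1083 / (6·94.5) = 361/189.

361/189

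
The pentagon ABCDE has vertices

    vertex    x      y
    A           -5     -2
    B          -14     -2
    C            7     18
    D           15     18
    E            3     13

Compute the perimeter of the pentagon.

|AB| = √((-9)² + (0)²) = √81 = 9
|BC| = √((21)² + (20)²) = √841 = 29
|CD| = √((8)² + (0)²) = √64 = 8
|DE| = √((-12)² + (-5)²) = √169 = 13
|EA| = √((-8)² + (-15)²) = √289 = 17
Perimeter = 9 + 29 + 8 + 13 + 17 = 76.

76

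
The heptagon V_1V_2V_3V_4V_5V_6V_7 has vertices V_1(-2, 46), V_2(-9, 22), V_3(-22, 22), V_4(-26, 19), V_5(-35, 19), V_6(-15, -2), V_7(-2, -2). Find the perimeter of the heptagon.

|V_1V_2| = √((-7)² + (-24)²) = √625 = 25
|V_2V_3| = √((-13)² + (0)²) = √169 = 13
|V_3V_4| = √((-4)² + (-3)²) = √25 = 5
|V_4V_5| = √((-9)² + (0)²) = √81 = 9
|V_5V_6| = √((20)² + (-21)²) = √841 = 29
|V_6V_7| = √((13)² + (0)²) = √169 = 13
|V_7V_1| = √((0)² + (48)²) = √2304 = 48
Perimeter = 25 + 13 + 5 + 9 + 29 + 13 + 48 = 142.

142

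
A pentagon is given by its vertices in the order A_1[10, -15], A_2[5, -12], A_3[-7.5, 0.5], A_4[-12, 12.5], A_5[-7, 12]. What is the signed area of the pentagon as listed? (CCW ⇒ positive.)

Apply the shoelace (surveyor's) formula: 2A = Σ (x_i·y_{i+1} − x_{i+1}·y_i), indices taken mod 5.
Cross-terms: -45, -87.5, -87.75, -56.5, -15  ⇒  Σ = -291.75
Signed area = Σ/2 = -145.875 (negative ⇒ clockwise traversal).

-145.875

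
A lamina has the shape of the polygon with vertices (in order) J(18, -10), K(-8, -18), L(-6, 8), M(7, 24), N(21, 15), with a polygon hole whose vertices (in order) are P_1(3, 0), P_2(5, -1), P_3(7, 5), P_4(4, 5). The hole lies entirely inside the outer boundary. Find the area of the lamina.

813

Outer boundary:
Apply the shoelace (surveyor's) formula: 2A = Σ (x_i·y_{i+1} − x_{i+1}·y_i), indices taken mod 5.
J→K: (18)(-18) − (-8)(-10) = -404
K→L: (-8)(8) − (-6)(-18) = -172
L→M: (-6)(24) − (7)(8) = -200
M→N: (7)(15) − (21)(24) = -399
N→J: (21)(-10) − (18)(15) = -480
Σ = -1655
Area = |Σ|/2 = 827.5.
Hole:
Σ = (-3) + (32) + (15) + (-15) = 29
Area = |Σ|/2 = 14.5.
Net area = 827.5 − 14.5 = 813.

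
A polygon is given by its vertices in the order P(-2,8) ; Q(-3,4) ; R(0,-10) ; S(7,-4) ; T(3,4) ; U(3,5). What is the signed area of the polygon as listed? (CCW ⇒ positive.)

96.5

Σ = (16) + (30) + (70) + (40) + (3) + (34) = 193
Signed area = Σ/2 = 96.5 (positive ⇒ counter-clockwise traversal).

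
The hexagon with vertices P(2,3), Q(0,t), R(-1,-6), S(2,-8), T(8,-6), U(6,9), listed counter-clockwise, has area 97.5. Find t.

Write out the shoelace sum; only the two edges meeting at Q involve t:
2·Area = [(2·t − 0·3) + (0·(-6) − (-1)·t)] + 180
       = 3·t + 180 = 195
⇒ t = 5.

5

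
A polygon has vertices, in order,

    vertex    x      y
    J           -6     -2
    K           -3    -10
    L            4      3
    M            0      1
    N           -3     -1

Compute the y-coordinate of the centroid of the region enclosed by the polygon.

-283/92

Apply the surveyor's formula. First the cross-terms c_i = x_i·y_{i+1} − x_{i+1}·y_i:
  54, 31, 4, 3, 0  ⇒  2A = 92, A = 46.
Then Σ (y_i + y_{i+1})·c_i = -849, so ȳ = -849 / (6·46) = -283/92.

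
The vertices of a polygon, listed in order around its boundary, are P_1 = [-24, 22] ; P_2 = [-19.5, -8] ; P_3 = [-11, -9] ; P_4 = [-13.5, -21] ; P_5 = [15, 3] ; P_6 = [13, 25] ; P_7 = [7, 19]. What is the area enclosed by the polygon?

1055.25

Apply the surveyor's formula: 2A = Σ (x_i·y_{i+1} − x_{i+1}·y_i), indices taken mod 7.
Cross-terms: 621, 87.5, 109.5, 274.5, 336, 72, 610  ⇒  Σ = 2110.5
Area = |Σ|/2 = 1055.25.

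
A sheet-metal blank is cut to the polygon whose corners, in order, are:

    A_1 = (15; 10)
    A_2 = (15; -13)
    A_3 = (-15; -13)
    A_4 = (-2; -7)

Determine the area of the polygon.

285.5

Apply the shoelace formula: 2A = Σ (x_i·y_{i+1} − x_{i+1}·y_i), indices taken mod 4.
A_1→A_2: (15)(-13) − (15)(10) = -345
A_2→A_3: (15)(-13) − (-15)(-13) = -390
A_3→A_4: (-15)(-7) − (-2)(-13) = 79
A_4→A_1: (-2)(10) − (15)(-7) = 85
Σ = -571
Area = |Σ|/2 = 285.5.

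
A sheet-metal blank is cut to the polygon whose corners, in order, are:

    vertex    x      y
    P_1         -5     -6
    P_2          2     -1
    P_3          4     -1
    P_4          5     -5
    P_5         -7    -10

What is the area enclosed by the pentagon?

Apply the surveyor's formula: 2A = Σ (x_i·y_{i+1} − x_{i+1}·y_i), indices taken mod 5.
P_1→P_2: (-5)(-1) − (2)(-6) = 17
P_2→P_3: (2)(-1) − (4)(-1) = 2
P_3→P_4: (4)(-5) − (5)(-1) = -15
P_4→P_5: (5)(-10) − (-7)(-5) = -85
P_5→P_1: (-7)(-6) − (-5)(-10) = -8
Σ = -89
Area = |Σ|/2 = 44.5.

44.5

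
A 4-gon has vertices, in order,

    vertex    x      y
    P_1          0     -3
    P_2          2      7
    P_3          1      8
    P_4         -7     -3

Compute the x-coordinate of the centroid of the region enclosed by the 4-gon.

Apply the shoelace (surveyor's) formula. First the cross-terms c_i = x_i·y_{i+1} − x_{i+1}·y_i:
  6, 9, 53, 21  ⇒  2A = 89, A = 44.5.
Then Σ (x_i + x_{i+1})·c_i = -426, so x̄ = -426 / (6·44.5) = -142/89.

-142/89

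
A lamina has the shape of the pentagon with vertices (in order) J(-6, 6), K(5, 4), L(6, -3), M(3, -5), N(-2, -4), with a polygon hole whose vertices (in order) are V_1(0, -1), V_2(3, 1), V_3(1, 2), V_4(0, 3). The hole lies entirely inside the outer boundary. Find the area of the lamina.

80.5

Outer boundary:
Σ = (-54) + (-39) + (-21) + (-22) + (-36) = -172
Area = |Σ|/2 = 86.
Hole:
Apply the shoelace (surveyor's) formula: 2A = Σ (x_i·y_{i+1} − x_{i+1}·y_i), indices taken mod 4.
V_1→V_2: (0)(1) − (3)(-1) = 3
V_2→V_3: (3)(2) − (1)(1) = 5
V_3→V_4: (1)(3) − (0)(2) = 3
V_4→V_1: (0)(-1) − (0)(3) = 0
Σ = 11
Area = |Σ|/2 = 5.5.
Net area = 86 − 5.5 = 80.5.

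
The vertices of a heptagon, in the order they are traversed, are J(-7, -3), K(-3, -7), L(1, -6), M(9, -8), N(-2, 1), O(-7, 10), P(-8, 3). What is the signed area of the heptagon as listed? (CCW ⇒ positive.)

97.5

Apply Gauss's area formula: 2A = Σ (x_i·y_{i+1} − x_{i+1}·y_i), indices taken mod 7.
Σ = (40) + (25) + (46) + (-7) + (-13) + (59) + (45) = 195
Signed area = Σ/2 = 97.5 (positive ⇒ counter-clockwise traversal).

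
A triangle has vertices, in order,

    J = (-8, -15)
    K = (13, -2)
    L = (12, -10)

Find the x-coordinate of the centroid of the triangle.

Apply the surveyor's formula. First the cross-terms c_i = x_i·y_{i+1} − x_{i+1}·y_i:
  211, -106, -260  ⇒  2A = -155, A = -77.5.
Then Σ (x_i + x_{i+1})·c_i = -2635, so x̄ = -2635 / (6·(-77.5)) = 17/3.

17/3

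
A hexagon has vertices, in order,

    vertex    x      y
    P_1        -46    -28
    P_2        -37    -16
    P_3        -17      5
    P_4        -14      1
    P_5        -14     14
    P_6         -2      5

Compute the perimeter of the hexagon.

132

|P_1P_2| = √((9)² + (12)²) = √225 = 15
|P_2P_3| = √((20)² + (21)²) = √841 = 29
|P_3P_4| = √((3)² + (-4)²) = √25 = 5
|P_4P_5| = √((0)² + (13)²) = √169 = 13
|P_5P_6| = √((12)² + (-9)²) = √225 = 15
|P_6P_1| = √((-44)² + (-33)²) = √3025 = 55
Perimeter = 15 + 29 + 5 + 13 + 15 + 55 = 132.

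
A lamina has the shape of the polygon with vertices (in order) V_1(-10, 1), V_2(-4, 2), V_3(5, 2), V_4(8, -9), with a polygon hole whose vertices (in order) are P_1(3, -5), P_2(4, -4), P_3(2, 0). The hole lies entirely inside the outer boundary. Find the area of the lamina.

Outer boundary:
V_1→V_2: (-10)(2) − (-4)(1) = -16
V_2→V_3: (-4)(2) − (5)(2) = -18
V_3→V_4: (5)(-9) − (8)(2) = -61
V_4→V_1: (8)(1) − (-10)(-9) = -82
Σ = -177
Area = |Σ|/2 = 88.5.
Hole:
Apply the shoelace formula: 2A = Σ (x_i·y_{i+1} − x_{i+1}·y_i), indices taken mod 3.
Cross-terms: 8, 8, -10  ⇒  Σ = 6
Area = |Σ|/2 = 3.
Net area = 88.5 − 3 = 85.5.

85.5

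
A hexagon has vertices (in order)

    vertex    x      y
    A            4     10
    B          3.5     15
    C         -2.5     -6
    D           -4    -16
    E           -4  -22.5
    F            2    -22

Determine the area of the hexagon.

A→B: (4)(15) − (3.5)(10) = 25
B→C: (3.5)(-6) − (-2.5)(15) = 16.5
C→D: (-2.5)(-16) − (-4)(-6) = 16
D→E: (-4)(-22.5) − (-4)(-16) = 26
E→F: (-4)(-22) − (2)(-22.5) = 133
F→A: (2)(10) − (4)(-22) = 108
Σ = 324.5
Area = |Σ|/2 = 162.25.

162.25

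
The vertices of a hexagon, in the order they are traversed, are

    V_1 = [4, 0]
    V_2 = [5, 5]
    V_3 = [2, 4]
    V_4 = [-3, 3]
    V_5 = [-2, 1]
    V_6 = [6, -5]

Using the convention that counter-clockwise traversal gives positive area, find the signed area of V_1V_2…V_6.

37.5

Σ = (20) + (10) + (18) + (3) + (4) + (20) = 75
Signed area = Σ/2 = 37.5 (positive ⇒ counter-clockwise traversal).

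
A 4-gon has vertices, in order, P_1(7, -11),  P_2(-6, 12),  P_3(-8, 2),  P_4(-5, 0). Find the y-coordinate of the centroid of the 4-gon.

Apply Gauss's area formula. First the cross-terms c_i = x_i·y_{i+1} − x_{i+1}·y_i:
  18, 84, 10, 55  ⇒  2A = 167, A = 83.5.
Then Σ (y_i + y_{i+1})·c_i = 609, so ȳ = 609 / (6·83.5) = 203/167.

203/167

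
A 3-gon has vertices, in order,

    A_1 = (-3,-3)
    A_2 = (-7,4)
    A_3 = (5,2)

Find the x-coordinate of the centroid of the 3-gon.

Apply the shoelace formula. First the cross-terms c_i = x_i·y_{i+1} − x_{i+1}·y_i:
  -33, -34, -9  ⇒  2A = -76, A = -38.
Then Σ (x_i + x_{i+1})·c_i = 380, so x̄ = 380 / (6·(-38)) = -5/3.

-5/3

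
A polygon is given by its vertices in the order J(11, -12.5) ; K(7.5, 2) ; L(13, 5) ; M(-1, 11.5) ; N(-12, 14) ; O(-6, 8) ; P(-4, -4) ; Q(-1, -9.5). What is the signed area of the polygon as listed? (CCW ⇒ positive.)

Apply the surveyor's formula: 2A = Σ (x_i·y_{i+1} − x_{i+1}·y_i), indices taken mod 8.
J→K: (11)(2) − (7.5)(-12.5) = 115.75
K→L: (7.5)(5) − (13)(2) = 11.5
L→M: (13)(11.5) − (-1)(5) = 154.5
M→N: (-1)(14) − (-12)(11.5) = 124
N→O: (-12)(8) − (-6)(14) = -12
O→P: (-6)(-4) − (-4)(8) = 56
P→Q: (-4)(-9.5) − (-1)(-4) = 34
Q→J: (-1)(-12.5) − (11)(-9.5) = 117
Σ = 600.75
Signed area = Σ/2 = 300.375 (positive ⇒ counter-clockwise traversal).

300.375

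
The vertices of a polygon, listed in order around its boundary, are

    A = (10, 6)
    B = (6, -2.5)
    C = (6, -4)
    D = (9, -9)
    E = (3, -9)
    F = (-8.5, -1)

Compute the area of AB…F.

Apply the shoelace formula: 2A = Σ (x_i·y_{i+1} − x_{i+1}·y_i), indices taken mod 6.
A→B: (10)(-2.5) − (6)(6) = -61
B→C: (6)(-4) − (6)(-2.5) = -9
C→D: (6)(-9) − (9)(-4) = -18
D→E: (9)(-9) − (3)(-9) = -54
E→F: (3)(-1) − (-8.5)(-9) = -79.5
F→A: (-8.5)(6) − (10)(-1) = -41
Σ = -262.5
Area = |Σ|/2 = 131.25.

131.25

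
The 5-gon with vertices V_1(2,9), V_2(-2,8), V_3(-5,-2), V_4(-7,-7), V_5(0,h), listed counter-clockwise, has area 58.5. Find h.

-2

The doubled signed area Σ (x_i y_{i+1} − x_{i+1} y_i) is linear in h.
With h=0 it equals 99; the coefficient of h is -9 (from the two edges through V_5).
So -9·h + 99 = 2·58.5 = 117 ⇒ h = -2.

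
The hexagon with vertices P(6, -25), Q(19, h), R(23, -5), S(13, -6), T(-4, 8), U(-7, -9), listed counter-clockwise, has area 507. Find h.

-18

Write out the shoelace sum; only the two edges meeting at Q involve h:
2·Area = [(6·h − 19·(-25)) + (19·(-5) − 23·h)] + 328
       = -17·h + 708 = 1014
⇒ h = -18.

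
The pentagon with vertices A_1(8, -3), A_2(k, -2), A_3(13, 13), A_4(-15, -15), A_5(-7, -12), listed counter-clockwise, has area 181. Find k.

The doubled signed area Σ (x_i y_{i+1} − x_{i+1} y_i) is linear in k.
With k=0 it equals 202; the coefficient of k is 16 (from the two edges through A_2).
So 16·k + 202 = 2·181 = 362 ⇒ k = 10.

10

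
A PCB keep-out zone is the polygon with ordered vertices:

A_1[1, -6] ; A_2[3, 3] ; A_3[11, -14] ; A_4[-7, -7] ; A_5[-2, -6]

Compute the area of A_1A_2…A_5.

Σ = (21) + (-75) + (-175) + (28) + (18) = -183
Area = |Σ|/2 = 91.5.

91.5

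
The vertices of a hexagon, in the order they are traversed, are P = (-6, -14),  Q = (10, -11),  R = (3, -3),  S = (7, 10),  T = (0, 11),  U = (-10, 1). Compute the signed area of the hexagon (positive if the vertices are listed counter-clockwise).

Apply the shoelace formula: 2A = Σ (x_i·y_{i+1} − x_{i+1}·y_i), indices taken mod 6.
Σ = (206) + (3) + (51) + (77) + (110) + (146) = 593
Signed area = Σ/2 = 296.5 (positive ⇒ counter-clockwise traversal).

296.5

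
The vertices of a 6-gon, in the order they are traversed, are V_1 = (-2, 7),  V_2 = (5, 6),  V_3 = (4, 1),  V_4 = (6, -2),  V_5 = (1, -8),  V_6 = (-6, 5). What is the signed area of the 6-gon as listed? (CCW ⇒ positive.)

-100.5

Apply the shoelace (surveyor's) formula: 2A = Σ (x_i·y_{i+1} − x_{i+1}·y_i), indices taken mod 6.
Σ = (-47) + (-19) + (-14) + (-46) + (-43) + (-32) = -201
Signed area = Σ/2 = -100.5 (negative ⇒ clockwise traversal).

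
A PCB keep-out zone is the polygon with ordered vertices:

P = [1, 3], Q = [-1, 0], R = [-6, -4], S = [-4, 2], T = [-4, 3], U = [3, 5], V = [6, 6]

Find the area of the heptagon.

27

Apply the shoelace (surveyor's) formula: 2A = Σ (x_i·y_{i+1} − x_{i+1}·y_i), indices taken mod 7.
Σ = (3) + (4) + (-28) + (-4) + (-29) + (-12) + (12) = -54
Area = |Σ|/2 = 27.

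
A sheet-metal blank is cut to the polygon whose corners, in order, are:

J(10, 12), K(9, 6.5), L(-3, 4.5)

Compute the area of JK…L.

32

Σ = (-43) + (60) + (-81) = -64
Area = |Σ|/2 = 32.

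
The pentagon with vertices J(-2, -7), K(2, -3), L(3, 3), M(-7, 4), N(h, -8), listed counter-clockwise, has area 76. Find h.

The doubled signed area Σ (x_i y_{i+1} − x_{i+1} y_i) is linear in h.
With h=0 it equals 108; the coefficient of h is -11 (from the two edges through N).
So -11·h + 108 = 2·76 = 152 ⇒ h = -4.

-4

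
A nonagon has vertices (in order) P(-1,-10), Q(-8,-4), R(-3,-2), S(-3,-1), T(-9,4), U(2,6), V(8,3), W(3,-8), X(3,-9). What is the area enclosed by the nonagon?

Apply the shoelace formula: 2A = Σ (x_i·y_{i+1} − x_{i+1}·y_i), indices taken mod 9.
Σ = (-76) + (4) + (-3) + (-21) + (-62) + (-42) + (-73) + (-3) + (-39) = -315
Area = |Σ|/2 = 157.5.

157.5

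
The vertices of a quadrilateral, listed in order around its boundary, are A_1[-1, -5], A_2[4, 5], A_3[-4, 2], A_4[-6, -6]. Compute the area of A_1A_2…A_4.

Apply the surveyor's formula: 2A = Σ (x_i·y_{i+1} − x_{i+1}·y_i), indices taken mod 4.
Σ = (15) + (28) + (36) + (24) = 103
Area = |Σ|/2 = 51.5.

51.5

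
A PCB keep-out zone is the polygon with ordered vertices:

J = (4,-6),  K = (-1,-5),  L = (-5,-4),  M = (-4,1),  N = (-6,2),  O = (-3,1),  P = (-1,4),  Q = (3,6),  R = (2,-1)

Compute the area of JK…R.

61

Σ = (-26) + (-21) + (-21) + (-2) + (0) + (-11) + (-18) + (-15) + (-8) = -122
Area = |Σ|/2 = 61.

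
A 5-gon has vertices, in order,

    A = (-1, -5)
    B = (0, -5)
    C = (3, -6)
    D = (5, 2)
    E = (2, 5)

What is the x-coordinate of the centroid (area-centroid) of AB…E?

Apply the surveyor's formula. First the cross-terms c_i = x_i·y_{i+1} − x_{i+1}·y_i:
  5, 15, 36, 21, -5  ⇒  2A = 72, A = 36.
Then Σ (x_i + x_{i+1})·c_i = 470, so x̄ = 470 / (6·36) = 235/108.

235/108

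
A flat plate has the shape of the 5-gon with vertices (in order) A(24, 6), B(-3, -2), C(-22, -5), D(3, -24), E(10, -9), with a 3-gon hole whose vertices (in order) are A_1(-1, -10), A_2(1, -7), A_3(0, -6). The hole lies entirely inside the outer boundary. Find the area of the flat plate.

484

Outer boundary:
Apply Gauss's area formula: 2A = Σ (x_i·y_{i+1} − x_{i+1}·y_i), indices taken mod 5.
Σ = (-30) + (-29) + (543) + (213) + (276) = 973
Area = |Σ|/2 = 486.5.
Hole:
Apply the shoelace formula: 2A = Σ (x_i·y_{i+1} − x_{i+1}·y_i), indices taken mod 3.
Σ = (17) + (-6) + (-6) = 5
Area = |Σ|/2 = 2.5.
Net area = 486.5 − 2.5 = 484.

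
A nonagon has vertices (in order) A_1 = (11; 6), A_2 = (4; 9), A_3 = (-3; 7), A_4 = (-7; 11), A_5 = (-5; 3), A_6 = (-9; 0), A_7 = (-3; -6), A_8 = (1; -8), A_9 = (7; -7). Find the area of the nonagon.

229.5

Σ = (75) + (55) + (16) + (34) + (27) + (54) + (30) + (49) + (119) = 459
Area = |Σ|/2 = 229.5.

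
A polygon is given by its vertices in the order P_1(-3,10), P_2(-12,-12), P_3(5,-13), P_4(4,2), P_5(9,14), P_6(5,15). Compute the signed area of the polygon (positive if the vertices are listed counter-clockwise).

316

Apply the surveyor's formula: 2A = Σ (x_i·y_{i+1} − x_{i+1}·y_i), indices taken mod 6.
Σ = (156) + (216) + (62) + (38) + (65) + (95) = 632
Signed area = Σ/2 = 316 (positive ⇒ counter-clockwise traversal).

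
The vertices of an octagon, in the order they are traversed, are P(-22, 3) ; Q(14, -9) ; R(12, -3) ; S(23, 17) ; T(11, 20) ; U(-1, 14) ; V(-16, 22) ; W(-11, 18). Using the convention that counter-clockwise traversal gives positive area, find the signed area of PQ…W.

730.5

Apply Gauss's area formula: 2A = Σ (x_i·y_{i+1} − x_{i+1}·y_i), indices taken mod 8.
Cross-terms: 156, 66, 273, 273, 174, 202, -46, 363  ⇒  Σ = 1461
Signed area = Σ/2 = 730.5 (positive ⇒ counter-clockwise traversal).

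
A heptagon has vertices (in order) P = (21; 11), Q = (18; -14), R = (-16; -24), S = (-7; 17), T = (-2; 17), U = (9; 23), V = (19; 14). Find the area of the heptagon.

Apply the surveyor's formula: 2A = Σ (x_i·y_{i+1} − x_{i+1}·y_i), indices taken mod 7.
P→Q: (21)(-14) − (18)(11) = -492
Q→R: (18)(-24) − (-16)(-14) = -656
R→S: (-16)(17) − (-7)(-24) = -440
S→T: (-7)(17) − (-2)(17) = -85
T→U: (-2)(23) − (9)(17) = -199
U→V: (9)(14) − (19)(23) = -311
V→P: (19)(11) − (21)(14) = -85
Σ = -2268
Area = |Σ|/2 = 1134.

1134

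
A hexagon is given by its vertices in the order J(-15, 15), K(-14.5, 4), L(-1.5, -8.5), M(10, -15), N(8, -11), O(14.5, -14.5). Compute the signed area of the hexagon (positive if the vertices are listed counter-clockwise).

Apply the shoelace formula: 2A = Σ (x_i·y_{i+1} − x_{i+1}·y_i), indices taken mod 6.
Cross-terms: 157.5, 129.25, 107.5, 10, 43.5, 0  ⇒  Σ = 447.75
Signed area = Σ/2 = 223.875 (positive ⇒ counter-clockwise traversal).

223.875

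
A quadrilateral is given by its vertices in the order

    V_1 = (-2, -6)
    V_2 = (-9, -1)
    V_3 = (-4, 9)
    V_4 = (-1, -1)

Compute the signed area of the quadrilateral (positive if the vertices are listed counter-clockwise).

Σ = (-52) + (-85) + (13) + (4) = -120
Signed area = Σ/2 = -60 (negative ⇒ clockwise traversal).

-60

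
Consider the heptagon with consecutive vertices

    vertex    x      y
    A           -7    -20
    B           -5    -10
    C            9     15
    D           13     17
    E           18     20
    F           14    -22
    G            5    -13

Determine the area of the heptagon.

521

Σ = (-30) + (15) + (-42) + (-46) + (-676) + (-72) + (-191) = -1042
Area = |Σ|/2 = 521.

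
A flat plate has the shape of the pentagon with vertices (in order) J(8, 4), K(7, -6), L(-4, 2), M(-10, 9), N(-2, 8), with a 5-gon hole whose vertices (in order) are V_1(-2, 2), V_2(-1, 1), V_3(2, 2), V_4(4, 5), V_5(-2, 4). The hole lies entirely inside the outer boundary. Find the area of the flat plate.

104

Outer boundary:
Cross-terms: -76, -10, -16, -62, -72  ⇒  Σ = -236
Area = |Σ|/2 = 118.
Hole:
Apply the shoelace (surveyor's) formula: 2A = Σ (x_i·y_{i+1} − x_{i+1}·y_i), indices taken mod 5.
Σ = (0) + (-4) + (2) + (26) + (4) = 28
Area = |Σ|/2 = 14.
Net area = 118 − 14 = 104.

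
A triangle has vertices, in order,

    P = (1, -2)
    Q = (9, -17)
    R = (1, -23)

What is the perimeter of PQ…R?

48

|PQ| = √((8)² + (-15)²) = √289 = 17
|QR| = √((-8)² + (-6)²) = √100 = 10
|RP| = √((0)² + (21)²) = √441 = 21
Perimeter = 17 + 10 + 21 = 48.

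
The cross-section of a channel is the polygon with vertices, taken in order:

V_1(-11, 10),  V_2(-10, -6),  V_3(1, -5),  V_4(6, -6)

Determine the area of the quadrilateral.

Σ = (166) + (56) + (24) + (-6) = 240
Area = |Σ|/2 = 120.

120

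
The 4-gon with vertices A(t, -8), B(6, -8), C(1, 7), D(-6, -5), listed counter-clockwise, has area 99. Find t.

-5

The doubled signed area Σ (x_i y_{i+1} − x_{i+1} y_i) is linear in t.
With t=0 it equals 183; the coefficient of t is -3 (from the two edges through A).
So -3·t + 183 = 2·99 = 198 ⇒ t = -5.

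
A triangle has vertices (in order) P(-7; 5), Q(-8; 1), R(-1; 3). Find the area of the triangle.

13

Apply Gauss's area formula: 2A = Σ (x_i·y_{i+1} − x_{i+1}·y_i), indices taken mod 3.
P→Q: (-7)(1) − (-8)(5) = 33
Q→R: (-8)(3) − (-1)(1) = -23
R→P: (-1)(5) − (-7)(3) = 16
Σ = 26
Area = |Σ|/2 = 13.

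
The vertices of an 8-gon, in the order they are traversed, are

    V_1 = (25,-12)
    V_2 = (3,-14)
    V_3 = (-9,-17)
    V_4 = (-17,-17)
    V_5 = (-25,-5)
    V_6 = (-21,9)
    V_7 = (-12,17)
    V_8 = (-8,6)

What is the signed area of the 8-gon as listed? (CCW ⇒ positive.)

Cross-terms: -314, -177, -136, -340, -330, -249, 64, -54  ⇒  Σ = -1536
Signed area = Σ/2 = -768 (negative ⇒ clockwise traversal).

-768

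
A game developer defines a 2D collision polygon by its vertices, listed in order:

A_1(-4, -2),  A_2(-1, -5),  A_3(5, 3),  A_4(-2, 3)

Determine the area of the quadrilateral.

Apply the shoelace formula: 2A = Σ (x_i·y_{i+1} − x_{i+1}·y_i), indices taken mod 4.
Cross-terms: 18, 22, 21, 16  ⇒  Σ = 77
Area = |Σ|/2 = 38.5.

38.5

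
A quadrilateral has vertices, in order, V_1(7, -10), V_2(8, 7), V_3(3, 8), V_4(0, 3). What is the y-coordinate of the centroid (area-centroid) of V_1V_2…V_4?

Apply the shoelace (surveyor's) formula. First the cross-terms c_i = x_i·y_{i+1} − x_{i+1}·y_i:
  129, 43, 9, -21  ⇒  2A = 160, A = 80.
Then Σ (y_i + y_{i+1})·c_i = 504, so ȳ = 504 / (6·80) = 1.05.

1.05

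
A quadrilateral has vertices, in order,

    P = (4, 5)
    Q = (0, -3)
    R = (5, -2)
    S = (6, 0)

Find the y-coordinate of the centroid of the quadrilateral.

0.2

Apply Gauss's area formula. First the cross-terms c_i = x_i·y_{i+1} − x_{i+1}·y_i:
  -12, 15, 12, 30  ⇒  2A = 45, A = 22.5.
Then Σ (y_i + y_{i+1})·c_i = 27, so ȳ = 27 / (6·22.5) = 0.2.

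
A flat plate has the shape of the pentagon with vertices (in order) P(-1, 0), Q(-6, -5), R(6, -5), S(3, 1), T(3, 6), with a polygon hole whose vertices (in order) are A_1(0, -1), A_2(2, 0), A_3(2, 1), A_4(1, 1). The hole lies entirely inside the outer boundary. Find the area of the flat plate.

51.5

Outer boundary:
Apply the surveyor's formula: 2A = Σ (x_i·y_{i+1} − x_{i+1}·y_i), indices taken mod 5.
Σ = (5) + (60) + (21) + (15) + (6) = 107
Area = |Σ|/2 = 53.5.
Hole:
Cross-terms: 2, 2, 1, -1  ⇒  Σ = 4
Area = |Σ|/2 = 2.
Net area = 53.5 − 2 = 51.5.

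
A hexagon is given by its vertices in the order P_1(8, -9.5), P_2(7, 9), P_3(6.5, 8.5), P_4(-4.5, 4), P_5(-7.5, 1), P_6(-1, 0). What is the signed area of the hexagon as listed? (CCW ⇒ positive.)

119.875

Σ = (138.5) + (1) + (64.25) + (25.5) + (1) + (9.5) = 239.75
Signed area = Σ/2 = 119.875 (positive ⇒ counter-clockwise traversal).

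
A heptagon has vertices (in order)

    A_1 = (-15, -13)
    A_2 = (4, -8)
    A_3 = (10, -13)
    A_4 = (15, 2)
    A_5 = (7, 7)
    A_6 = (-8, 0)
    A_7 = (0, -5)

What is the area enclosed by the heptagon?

263.5

Apply Gauss's area formula: 2A = Σ (x_i·y_{i+1} − x_{i+1}·y_i), indices taken mod 7.
Cross-terms: 172, 28, 215, 91, 56, 40, -75  ⇒  Σ = 527
Area = |Σ|/2 = 263.5.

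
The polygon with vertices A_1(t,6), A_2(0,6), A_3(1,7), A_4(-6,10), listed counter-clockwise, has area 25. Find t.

The doubled signed area Σ (x_i y_{i+1} − x_{i+1} y_i) is linear in t.
With t=0 it equals 10; the coefficient of t is -4 (from the two edges through A_1).
So -4·t + 10 = 2·25 = 50 ⇒ t = -10.

-10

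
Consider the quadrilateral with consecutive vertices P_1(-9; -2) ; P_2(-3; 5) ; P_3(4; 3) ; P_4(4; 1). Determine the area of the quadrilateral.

Apply the shoelace formula: 2A = Σ (x_i·y_{i+1} − x_{i+1}·y_i), indices taken mod 4.
Cross-terms: -51, -29, -8, 1  ⇒  Σ = -87
Area = |Σ|/2 = 43.5.

43.5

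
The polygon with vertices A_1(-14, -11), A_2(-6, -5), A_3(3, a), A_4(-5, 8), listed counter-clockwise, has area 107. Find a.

The doubled signed area Σ (x_i y_{i+1} − x_{i+1} y_i) is linear in a.
With a=0 it equals 210; the coefficient of a is -1 (from the two edges through A_3).
So -1·a + 210 = 2·107 = 214 ⇒ a = -4.

-4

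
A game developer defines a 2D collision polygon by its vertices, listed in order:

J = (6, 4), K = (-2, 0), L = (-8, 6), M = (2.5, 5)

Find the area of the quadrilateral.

Apply Gauss's area formula: 2A = Σ (x_i·y_{i+1} − x_{i+1}·y_i), indices taken mod 4.
Cross-terms: 8, -12, -55, -20  ⇒  Σ = -79
Area = |Σ|/2 = 39.5.

39.5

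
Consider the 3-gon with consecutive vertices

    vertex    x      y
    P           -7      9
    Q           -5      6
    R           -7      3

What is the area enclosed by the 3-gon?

Cross-terms: 3, 27, -42  ⇒  Σ = -12
Area = |Σ|/2 = 6.

6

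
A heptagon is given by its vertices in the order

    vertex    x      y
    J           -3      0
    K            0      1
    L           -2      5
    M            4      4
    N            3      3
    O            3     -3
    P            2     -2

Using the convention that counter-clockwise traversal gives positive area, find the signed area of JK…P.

Σ = (-3) + (2) + (-28) + (0) + (-18) + (0) + (-6) = -53
Signed area = Σ/2 = -26.5 (negative ⇒ clockwise traversal).

-26.5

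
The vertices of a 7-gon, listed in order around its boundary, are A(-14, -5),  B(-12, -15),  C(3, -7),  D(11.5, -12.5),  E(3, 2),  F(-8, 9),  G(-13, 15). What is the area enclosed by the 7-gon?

Apply Gauss's area formula: 2A = Σ (x_i·y_{i+1} − x_{i+1}·y_i), indices taken mod 7.
Cross-terms: 150, 129, 43, 60.5, 43, -3, 275  ⇒  Σ = 697.5
Area = |Σ|/2 = 348.75.

348.75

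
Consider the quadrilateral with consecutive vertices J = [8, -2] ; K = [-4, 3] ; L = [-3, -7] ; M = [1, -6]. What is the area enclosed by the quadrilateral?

Cross-terms: 16, 37, 25, 46  ⇒  Σ = 124
Area = |Σ|/2 = 62.

62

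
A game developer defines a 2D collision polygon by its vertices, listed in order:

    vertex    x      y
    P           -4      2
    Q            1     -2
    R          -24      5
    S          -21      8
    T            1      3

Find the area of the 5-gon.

90.5

P→Q: (-4)(-2) − (1)(2) = 6
Q→R: (1)(5) − (-24)(-2) = -43
R→S: (-24)(8) − (-21)(5) = -87
S→T: (-21)(3) − (1)(8) = -71
T→P: (1)(2) − (-4)(3) = 14
Σ = -181
Area = |Σ|/2 = 90.5.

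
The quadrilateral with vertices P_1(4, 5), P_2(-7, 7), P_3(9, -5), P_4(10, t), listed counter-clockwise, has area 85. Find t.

The doubled signed area Σ (x_i y_{i+1} − x_{i+1} y_i) is linear in t.
With t=0 it equals 135; the coefficient of t is 5 (from the two edges through P_4).
So 5·t + 135 = 2·85 = 170 ⇒ t = 7.

7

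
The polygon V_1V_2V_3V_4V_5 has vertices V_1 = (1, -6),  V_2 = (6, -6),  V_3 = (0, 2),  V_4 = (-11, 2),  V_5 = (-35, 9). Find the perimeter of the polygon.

90

|V_1V_2| = √((5)² + (0)²) = √25 = 5
|V_2V_3| = √((-6)² + (8)²) = √100 = 10
|V_3V_4| = √((-11)² + (0)²) = √121 = 11
|V_4V_5| = √((-24)² + (7)²) = √625 = 25
|V_5V_1| = √((36)² + (-15)²) = √1521 = 39
Perimeter = 5 + 10 + 11 + 25 + 39 = 90.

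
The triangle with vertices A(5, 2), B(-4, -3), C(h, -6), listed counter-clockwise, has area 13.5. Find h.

Write out the shoelace sum; only the two edges meeting at C involve h:
2·Area = [((-4)·(-6) − h·(-3)) + (h·2 − 5·(-6))] + -7
       = 5·h + 47 = 27
⇒ h = -4.

-4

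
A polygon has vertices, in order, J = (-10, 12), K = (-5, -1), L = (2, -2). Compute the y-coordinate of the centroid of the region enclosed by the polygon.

Apply the shoelace (surveyor's) formula. First the cross-terms c_i = x_i·y_{i+1} − x_{i+1}·y_i:
  70, 12, 4  ⇒  2A = 86, A = 43.
Then Σ (y_i + y_{i+1})·c_i = 774, so ȳ = 774 / (6·43) = 3.

3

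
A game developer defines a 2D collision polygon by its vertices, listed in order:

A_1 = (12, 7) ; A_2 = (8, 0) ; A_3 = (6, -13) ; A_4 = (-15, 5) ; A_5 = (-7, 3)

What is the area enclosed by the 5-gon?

Apply the shoelace formula: 2A = Σ (x_i·y_{i+1} − x_{i+1}·y_i), indices taken mod 5.
A_1→A_2: (12)(0) − (8)(7) = -56
A_2→A_3: (8)(-13) − (6)(0) = -104
A_3→A_4: (6)(5) − (-15)(-13) = -165
A_4→A_5: (-15)(3) − (-7)(5) = -10
A_5→A_1: (-7)(7) − (12)(3) = -85
Σ = -420
Area = |Σ|/2 = 210.

210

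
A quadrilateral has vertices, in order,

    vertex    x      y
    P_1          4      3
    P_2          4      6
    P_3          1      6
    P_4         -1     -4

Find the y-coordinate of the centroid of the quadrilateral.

7/3

Apply the surveyor's formula. First the cross-terms c_i = x_i·y_{i+1} − x_{i+1}·y_i:
  12, 18, 2, 13  ⇒  2A = 45, A = 22.5.
Then Σ (y_i + y_{i+1})·c_i = 315, so ȳ = 315 / (6·22.5) = 7/3.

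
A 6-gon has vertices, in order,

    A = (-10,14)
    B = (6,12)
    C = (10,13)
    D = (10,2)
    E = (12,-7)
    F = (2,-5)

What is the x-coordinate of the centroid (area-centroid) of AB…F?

328/111

Apply the shoelace formula. First the cross-terms c_i = x_i·y_{i+1} − x_{i+1}·y_i:
  -204, -42, -110, -94, -46, -22  ⇒  2A = -518, A = -259.
Then Σ (x_i + x_{i+1})·c_i = -4592, so x̄ = -4592 / (6·(-259)) = 328/111.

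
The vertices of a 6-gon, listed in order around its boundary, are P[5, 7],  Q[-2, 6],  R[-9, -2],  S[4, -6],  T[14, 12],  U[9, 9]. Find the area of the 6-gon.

Σ = (44) + (58) + (62) + (132) + (18) + (18) = 332
Area = |Σ|/2 = 166.

166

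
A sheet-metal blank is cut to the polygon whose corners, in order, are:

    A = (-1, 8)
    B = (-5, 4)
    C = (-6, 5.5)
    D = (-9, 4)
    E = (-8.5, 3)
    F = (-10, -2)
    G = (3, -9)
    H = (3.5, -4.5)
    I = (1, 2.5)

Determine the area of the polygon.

124.875

Apply the shoelace (surveyor's) formula: 2A = Σ (x_i·y_{i+1} − x_{i+1}·y_i), indices taken mod 9.
Cross-terms: 36, -3.5, 25.5, 7, 47, 96, 18, 13.25, 10.5  ⇒  Σ = 249.75
Area = |Σ|/2 = 124.875.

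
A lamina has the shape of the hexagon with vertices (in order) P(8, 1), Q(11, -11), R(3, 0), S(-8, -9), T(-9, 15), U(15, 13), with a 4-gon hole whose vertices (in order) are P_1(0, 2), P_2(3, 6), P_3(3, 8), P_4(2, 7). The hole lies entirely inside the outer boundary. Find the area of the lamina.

Outer boundary:
Σ = (-99) + (33) + (-27) + (-201) + (-342) + (-89) = -725
Area = |Σ|/2 = 362.5.
Hole:
Apply the shoelace formula: 2A = Σ (x_i·y_{i+1} − x_{i+1}·y_i), indices taken mod 4.
P_1→P_2: (0)(6) − (3)(2) = -6
P_2→P_3: (3)(8) − (3)(6) = 6
P_3→P_4: (3)(7) − (2)(8) = 5
P_4→P_1: (2)(2) − (0)(7) = 4
Σ = 9
Area = |Σ|/2 = 4.5.
Net area = 362.5 − 4.5 = 358.

358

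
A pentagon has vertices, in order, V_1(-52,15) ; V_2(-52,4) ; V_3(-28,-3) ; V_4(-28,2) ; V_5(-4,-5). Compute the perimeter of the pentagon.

|V_1V_2| = √((0)² + (-11)²) = √121 = 11
|V_2V_3| = √((24)² + (-7)²) = √625 = 25
|V_3V_4| = √((0)² + (5)²) = √25 = 5
|V_4V_5| = √((24)² + (-7)²) = √625 = 25
|V_5V_1| = √((-48)² + (20)²) = √2704 = 52
Perimeter = 11 + 25 + 5 + 25 + 52 = 118.

118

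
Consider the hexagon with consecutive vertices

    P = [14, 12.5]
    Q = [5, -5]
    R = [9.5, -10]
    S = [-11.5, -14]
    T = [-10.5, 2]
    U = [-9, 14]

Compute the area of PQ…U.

Σ = (-132.5) + (-2.5) + (-248) + (-170) + (-129) + (-308.5) = -990.5
Area = |Σ|/2 = 495.25.

495.25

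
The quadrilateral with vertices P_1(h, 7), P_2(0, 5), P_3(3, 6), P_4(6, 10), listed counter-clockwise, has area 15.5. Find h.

The doubled signed area Σ (x_i y_{i+1} − x_{i+1} y_i) is linear in h.
With h=0 it equals 21; the coefficient of h is -5 (from the two edges through P_1).
So -5·h + 21 = 2·15.5 = 31 ⇒ h = -2.

-2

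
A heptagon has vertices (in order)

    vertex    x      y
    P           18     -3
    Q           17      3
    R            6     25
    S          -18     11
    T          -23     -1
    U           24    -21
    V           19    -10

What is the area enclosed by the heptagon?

Σ = (105) + (407) + (516) + (271) + (507) + (159) + (123) = 2088
Area = |Σ|/2 = 1044.

1044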